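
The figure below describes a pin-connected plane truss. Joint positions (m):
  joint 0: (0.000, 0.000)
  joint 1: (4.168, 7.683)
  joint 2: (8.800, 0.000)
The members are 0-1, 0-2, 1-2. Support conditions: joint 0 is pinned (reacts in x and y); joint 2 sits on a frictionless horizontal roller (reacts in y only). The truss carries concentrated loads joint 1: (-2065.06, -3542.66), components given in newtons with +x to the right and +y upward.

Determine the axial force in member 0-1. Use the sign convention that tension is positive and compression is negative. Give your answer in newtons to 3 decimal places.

N=3 nodes, M=3 members, R=3 reactions → 2N=6, M+R=6
member 0 (0-1): L=8.7408, (cx,cy)=(0.4768,0.8790)
member 1 (0-2): L=8.8000, (cx,cy)=(1.0000,0.0000)
member 2 (1-2): L=8.9713, (cx,cy)=(0.5163,-0.8564)
solve A·x = −loads:
  F[0-1] = -4172.6082 N (compression)
  F[0-2] = -75.3646 N (compression)
  F[1-2] = +145.9665 N (tension)
  Rx@0 = +2065.0600 N
  Ry@0 = +3667.6656 N
  Ry@2 = -125.0056 N

-4172.608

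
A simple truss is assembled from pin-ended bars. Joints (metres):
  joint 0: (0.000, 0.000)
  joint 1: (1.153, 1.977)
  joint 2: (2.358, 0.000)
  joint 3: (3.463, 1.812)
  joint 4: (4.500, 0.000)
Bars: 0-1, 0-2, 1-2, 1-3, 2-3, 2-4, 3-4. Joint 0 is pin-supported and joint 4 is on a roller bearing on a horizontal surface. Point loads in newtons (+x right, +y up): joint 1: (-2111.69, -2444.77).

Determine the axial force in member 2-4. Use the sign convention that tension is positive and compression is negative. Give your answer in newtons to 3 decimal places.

N=5 nodes, M=7 members, R=3 reactions → 2N=10, M+R=10
member 0 (0-1): L=2.2887, (cx,cy)=(0.5038,0.8638)
member 1 (0-2): L=2.3580, (cx,cy)=(1.0000,0.0000)
member 2 (1-2): L=2.3153, (cx,cy)=(0.5205,-0.8539)
member 3 (1-3): L=2.3159, (cx,cy)=(0.9975,-0.0712)
member 4 (2-3): L=2.1223, (cx,cy)=(0.5206,0.8538)
member 5 (2-4): L=2.1420, (cx,cy)=(1.0000,0.0000)
member 6 (3-4): L=2.0878, (cx,cy)=(0.4967,-0.8679)
solve A·x = −loads:
  F[0-1] = -3178.9967 N (compression)
  F[0-2] = -510.1448 N (compression)
  F[1-2] = +324.3391 N (tension)
  F[1-3] = +342.2109 N (tension)
  F[2-3] = -324.3844 N (compression)
  F[2-4] = -172.4507 N (compression)
  F[3-4] = +347.1885 N (tension)
  Rx@0 = +2111.6900 N
  Ry@0 = +2746.1014 N
  Ry@4 = -301.3314 N

-172.451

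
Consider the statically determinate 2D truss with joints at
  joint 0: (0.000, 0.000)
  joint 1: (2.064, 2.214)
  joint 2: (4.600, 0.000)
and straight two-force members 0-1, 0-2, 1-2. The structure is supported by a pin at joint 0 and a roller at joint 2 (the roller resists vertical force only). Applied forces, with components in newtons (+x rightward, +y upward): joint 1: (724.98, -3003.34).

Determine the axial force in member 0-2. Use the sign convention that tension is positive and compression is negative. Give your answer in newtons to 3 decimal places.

N=3 nodes, M=3 members, R=3 reactions → 2N=6, M+R=6
member 0 (0-1): L=3.0269, (cx,cy)=(0.6819,0.7315)
member 1 (0-2): L=4.6000, (cx,cy)=(1.0000,0.0000)
member 2 (1-2): L=3.3665, (cx,cy)=(0.7533,-0.6577)
solve A·x = −loads:
  F[0-1] = -1786.6118 N (compression)
  F[0-2] = +1943.2605 N (tension)
  F[1-2] = -2579.6215 N (compression)
  Rx@0 = -724.9800 N
  Ry@0 = +1306.8184 N
  Ry@2 = +1696.5216 N

1943.261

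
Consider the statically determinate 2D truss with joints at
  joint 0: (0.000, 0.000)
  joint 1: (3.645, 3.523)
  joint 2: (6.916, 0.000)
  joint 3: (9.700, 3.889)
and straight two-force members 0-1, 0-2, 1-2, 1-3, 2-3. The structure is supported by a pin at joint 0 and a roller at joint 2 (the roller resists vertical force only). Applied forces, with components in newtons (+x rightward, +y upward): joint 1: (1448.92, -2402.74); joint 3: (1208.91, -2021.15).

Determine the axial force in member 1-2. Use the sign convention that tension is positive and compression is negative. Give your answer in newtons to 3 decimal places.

-4544.052

N=4 nodes, M=5 members, R=3 reactions → 2N=8, M+R=8
member 0 (0-1): L=5.0693, (cx,cy)=(0.7190,0.6950)
member 1 (0-2): L=6.9160, (cx,cy)=(1.0000,0.0000)
member 2 (1-2): L=4.8074, (cx,cy)=(0.6804,-0.7328)
member 3 (1-3): L=6.0661, (cx,cy)=(0.9982,0.0603)
member 4 (2-3): L=4.7828, (cx,cy)=(0.5821,0.8131)
solve A·x = −loads:
  F[0-1] = +1575.7081 N (tension)
  F[0-2] = +1524.8365 N (tension)
  F[1-2] = -4544.0519 N (compression)
  F[1-3] = +2780.9638 N (tension)
  F[2-3] = -2692.0094 N (compression)
  Rx@0 = -2657.8300 N
  Ry@0 = -1095.0716 N
  Ry@2 = +5518.9616 N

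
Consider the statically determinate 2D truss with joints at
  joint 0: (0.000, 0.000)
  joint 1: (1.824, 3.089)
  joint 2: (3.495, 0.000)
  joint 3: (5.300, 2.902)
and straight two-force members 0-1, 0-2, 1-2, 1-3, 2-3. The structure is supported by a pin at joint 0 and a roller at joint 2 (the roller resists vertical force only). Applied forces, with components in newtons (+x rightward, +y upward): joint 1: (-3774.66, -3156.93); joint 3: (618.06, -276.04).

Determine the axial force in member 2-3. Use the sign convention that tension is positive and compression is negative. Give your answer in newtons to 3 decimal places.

N=4 nodes, M=5 members, R=3 reactions → 2N=8, M+R=8
member 0 (0-1): L=3.5873, (cx,cy)=(0.5085,0.8611)
member 1 (0-2): L=3.4950, (cx,cy)=(1.0000,0.0000)
member 2 (1-2): L=3.5120, (cx,cy)=(0.4758,-0.8796)
member 3 (1-3): L=3.4810, (cx,cy)=(0.9986,-0.0537)
member 4 (2-3): L=3.4175, (cx,cy)=(0.5282,0.8491)
solve A·x = −loads:
  F[0-1] = -4865.6886 N (compression)
  F[0-2] = -682.6069 N (compression)
  F[1-2] = +1127.5497 N (tension)
  F[1-3] = +765.2873 N (tension)
  F[2-3] = -276.6646 N (compression)
  Rx@0 = +3156.6000 N
  Ry@0 = +4189.7832 N
  Ry@2 = -756.8132 N

-276.665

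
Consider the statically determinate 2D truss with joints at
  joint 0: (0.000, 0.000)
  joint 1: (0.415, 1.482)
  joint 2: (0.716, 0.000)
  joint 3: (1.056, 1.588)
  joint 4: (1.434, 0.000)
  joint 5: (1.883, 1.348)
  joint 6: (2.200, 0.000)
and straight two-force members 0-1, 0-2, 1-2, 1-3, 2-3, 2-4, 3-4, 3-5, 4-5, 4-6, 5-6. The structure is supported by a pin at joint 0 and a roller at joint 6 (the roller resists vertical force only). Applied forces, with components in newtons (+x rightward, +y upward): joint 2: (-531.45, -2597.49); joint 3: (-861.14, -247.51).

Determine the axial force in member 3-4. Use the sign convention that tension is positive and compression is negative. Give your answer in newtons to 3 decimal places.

N=7 nodes, M=11 members, R=3 reactions → 2N=14, M+R=14
member 0 (0-1): L=1.5390, (cx,cy)=(0.2697,0.9630)
member 1 (0-2): L=0.7160, (cx,cy)=(1.0000,0.0000)
member 2 (1-2): L=1.5123, (cx,cy)=(0.1990,-0.9800)
member 3 (1-3): L=0.6497, (cx,cy)=(0.9866,0.1632)
member 4 (2-3): L=1.6240, (cx,cy)=(0.2094,0.9778)
member 5 (2-4): L=0.7180, (cx,cy)=(1.0000,0.0000)
member 6 (3-4): L=1.6324, (cx,cy)=(0.2316,-0.9728)
member 7 (3-5): L=0.8611, (cx,cy)=(0.9604,-0.2787)
member 8 (4-5): L=1.4208, (cx,cy)=(0.3160,0.9488)
member 9 (4-6): L=0.7660, (cx,cy)=(1.0000,0.0000)
member 10 (5-6): L=1.3848, (cx,cy)=(0.2289,-0.9734)
solve A·x = −loads:
  F[0-1] = -2598.6789 N (compression)
  F[0-2] = -691.8458 N (compression)
  F[1-2] = +2356.1290 N (tension)
  F[1-3] = -1185.5940 N (compression)
  F[2-3] = +295.0425 N (tension)
  F[2-4] = +246.7980 N (tension)
  F[3-4] = -299.2002 N (compression)
  F[3-5] = -184.8375 N (compression)
  F[4-5] = +306.7896 N (tension)
  F[4-6] = +80.5630 N (tension)
  F[5-6] = -351.9285 N (compression)
  Rx@0 = +1392.5900 N
  Ry@0 = +2502.4168 N
  Ry@6 = +342.5832 N

-299.200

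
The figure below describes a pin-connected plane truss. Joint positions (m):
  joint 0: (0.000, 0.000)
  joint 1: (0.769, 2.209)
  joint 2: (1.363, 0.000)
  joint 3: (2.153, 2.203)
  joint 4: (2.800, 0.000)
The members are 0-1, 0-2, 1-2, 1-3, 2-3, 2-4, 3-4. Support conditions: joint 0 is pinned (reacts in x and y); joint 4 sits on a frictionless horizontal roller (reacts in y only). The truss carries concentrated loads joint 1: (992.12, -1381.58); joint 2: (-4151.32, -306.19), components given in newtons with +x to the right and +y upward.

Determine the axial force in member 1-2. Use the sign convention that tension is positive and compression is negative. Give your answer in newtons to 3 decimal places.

-1036.879

N=5 nodes, M=7 members, R=3 reactions → 2N=10, M+R=10
member 0 (0-1): L=2.3390, (cx,cy)=(0.3288,0.9444)
member 1 (0-2): L=1.3630, (cx,cy)=(1.0000,0.0000)
member 2 (1-2): L=2.2875, (cx,cy)=(0.2597,-0.9657)
member 3 (1-3): L=1.3840, (cx,cy)=(1.0000,-0.0043)
member 4 (2-3): L=2.3404, (cx,cy)=(0.3376,0.9413)
member 5 (2-4): L=1.4370, (cx,cy)=(1.0000,0.0000)
member 6 (3-4): L=2.2960, (cx,cy)=(0.2818,-0.9595)
solve A·x = −loads:
  F[0-1] = -398.7337 N (compression)
  F[0-2] = -3028.1086 N (compression)
  F[1-2] = -1036.8789 N (compression)
  F[1-3] = -853.9673 N (compression)
  F[2-3] = +1389.0271 N (tension)
  F[2-4] = +385.0874 N (tension)
  F[3-4] = -1366.5806 N (compression)
  Rx@0 = +3159.2000 N
  Ry@0 = +376.5682 N
  Ry@4 = +1311.2018 N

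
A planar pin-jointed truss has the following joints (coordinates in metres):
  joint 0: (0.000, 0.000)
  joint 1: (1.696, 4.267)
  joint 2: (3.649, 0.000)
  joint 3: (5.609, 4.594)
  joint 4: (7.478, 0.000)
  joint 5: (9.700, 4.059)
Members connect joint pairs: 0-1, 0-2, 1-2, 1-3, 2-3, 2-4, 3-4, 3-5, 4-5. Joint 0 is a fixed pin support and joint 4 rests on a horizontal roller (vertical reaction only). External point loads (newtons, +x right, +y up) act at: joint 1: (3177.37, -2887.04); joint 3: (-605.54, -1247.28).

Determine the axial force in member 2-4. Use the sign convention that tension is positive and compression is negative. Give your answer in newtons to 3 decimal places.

N=6 nodes, M=9 members, R=3 reactions → 2N=12, M+R=12
member 0 (0-1): L=4.5917, (cx,cy)=(0.3694,0.9293)
member 1 (0-2): L=3.6490, (cx,cy)=(1.0000,0.0000)
member 2 (1-2): L=4.6927, (cx,cy)=(0.4162,-0.9093)
member 3 (1-3): L=3.9266, (cx,cy)=(0.9965,0.0833)
member 4 (2-3): L=4.9946, (cx,cy)=(0.3924,0.9198)
member 5 (2-4): L=3.8290, (cx,cy)=(1.0000,0.0000)
member 6 (3-4): L=4.9596, (cx,cy)=(0.3768,-0.9263)
member 7 (3-5): L=4.1258, (cx,cy)=(0.9916,-0.1297)
member 8 (4-5): L=4.6274, (cx,cy)=(0.4802,0.8772)
solve A·x = −loads:
  F[0-1] = -1186.9061 N (compression)
  F[0-2] = +3010.2282 N (tension)
  F[1-2] = -2209.8398 N (compression)
  F[1-3] = -2705.4798 N (compression)
  F[2-3] = +2184.6067 N (tension)
  F[2-4] = +1233.2574 N (tension)
  F[3-4] = -3272.6103 N (compression)
  F[3-5] = +0.0000 N (tension)
  F[4-5] = -0.0000 N (compression)
  Rx@0 = -2571.8300 N
  Ry@0 = +1102.9747 N
  Ry@4 = +3031.3453 N

1233.257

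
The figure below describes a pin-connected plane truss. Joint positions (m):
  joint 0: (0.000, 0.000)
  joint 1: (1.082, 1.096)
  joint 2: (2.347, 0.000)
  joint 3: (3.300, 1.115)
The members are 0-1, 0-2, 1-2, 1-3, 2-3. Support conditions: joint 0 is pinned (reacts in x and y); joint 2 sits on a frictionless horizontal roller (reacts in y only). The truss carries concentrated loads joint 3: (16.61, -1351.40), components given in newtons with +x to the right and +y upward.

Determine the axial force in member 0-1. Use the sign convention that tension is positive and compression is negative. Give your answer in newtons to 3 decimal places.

782.178

N=4 nodes, M=5 members, R=3 reactions → 2N=8, M+R=8
member 0 (0-1): L=1.5401, (cx,cy)=(0.7025,0.7116)
member 1 (0-2): L=2.3470, (cx,cy)=(1.0000,0.0000)
member 2 (1-2): L=1.6738, (cx,cy)=(0.7558,-0.6548)
member 3 (1-3): L=2.2181, (cx,cy)=(1.0000,0.0086)
member 4 (2-3): L=1.4668, (cx,cy)=(0.6497,0.7602)
solve A·x = −loads:
  F[0-1] = +782.1784 N (tension)
  F[0-2] = -532.9071 N (compression)
  F[1-2] = -834.6098 N (compression)
  F[1-3] = +1180.3482 N (tension)
  F[2-3] = -1791.0604 N (compression)
  Rx@0 = -16.6100 N
  Ry@0 = -556.6273 N
  Ry@2 = +1908.0273 N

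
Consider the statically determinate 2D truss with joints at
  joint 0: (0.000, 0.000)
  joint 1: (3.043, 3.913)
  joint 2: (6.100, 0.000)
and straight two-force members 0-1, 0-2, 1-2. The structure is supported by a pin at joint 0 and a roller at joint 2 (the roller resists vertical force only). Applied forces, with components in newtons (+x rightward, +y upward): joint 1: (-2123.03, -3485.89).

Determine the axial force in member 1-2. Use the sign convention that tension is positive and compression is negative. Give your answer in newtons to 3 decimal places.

N=3 nodes, M=3 members, R=3 reactions → 2N=6, M+R=6
member 0 (0-1): L=4.9570, (cx,cy)=(0.6139,0.7894)
member 1 (0-2): L=6.1000, (cx,cy)=(1.0000,0.0000)
member 2 (1-2): L=4.9656, (cx,cy)=(0.6156,-0.7880)
solve A·x = −loads:
  F[0-1] = -3938.2237 N (compression)
  F[0-2] = +294.5855 N (tension)
  F[1-2] = -478.5027 N (compression)
  Rx@0 = +2123.0300 N
  Ry@0 = +3108.8167 N
  Ry@2 = +377.0733 N

-478.503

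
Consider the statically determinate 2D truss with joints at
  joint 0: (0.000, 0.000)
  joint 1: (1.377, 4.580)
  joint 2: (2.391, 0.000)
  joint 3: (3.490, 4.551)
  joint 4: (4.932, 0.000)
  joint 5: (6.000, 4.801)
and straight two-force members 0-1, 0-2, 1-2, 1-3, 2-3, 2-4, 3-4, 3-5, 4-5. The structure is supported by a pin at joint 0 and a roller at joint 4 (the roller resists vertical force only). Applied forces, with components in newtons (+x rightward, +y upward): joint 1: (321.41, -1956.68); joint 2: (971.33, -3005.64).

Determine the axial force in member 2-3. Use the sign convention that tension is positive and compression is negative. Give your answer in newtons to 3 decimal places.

2349.964

N=6 nodes, M=9 members, R=3 reactions → 2N=12, M+R=12
member 0 (0-1): L=4.7825, (cx,cy)=(0.2879,0.9577)
member 1 (0-2): L=2.3910, (cx,cy)=(1.0000,0.0000)
member 2 (1-2): L=4.6909, (cx,cy)=(0.2162,-0.9764)
member 3 (1-3): L=2.1132, (cx,cy)=(0.9999,-0.0137)
member 4 (2-3): L=4.6818, (cx,cy)=(0.2347,0.9721)
member 5 (2-4): L=2.5410, (cx,cy)=(1.0000,0.0000)
member 6 (3-4): L=4.7740, (cx,cy)=(0.3021,-0.9533)
member 7 (3-5): L=2.5224, (cx,cy)=(0.9951,0.0991)
member 8 (4-5): L=4.9184, (cx,cy)=(0.2171,0.9761)
solve A·x = −loads:
  F[0-1] = -2778.0781 N (compression)
  F[0-2] = +2092.6135 N (tension)
  F[1-2] = +738.8044 N (tension)
  F[1-3] = -1281.1062 N (compression)
  F[2-3] = +2349.9640 N (tension)
  F[2-4] = +729.3598 N (tension)
  F[3-4] = -2414.6708 N (compression)
  F[3-5] = +0.0000 N (tension)
  F[4-5] = -0.0000 N (compression)
  Rx@0 = -1292.7400 N
  Ry@0 = +2660.4361 N
  Ry@4 = +2301.8839 N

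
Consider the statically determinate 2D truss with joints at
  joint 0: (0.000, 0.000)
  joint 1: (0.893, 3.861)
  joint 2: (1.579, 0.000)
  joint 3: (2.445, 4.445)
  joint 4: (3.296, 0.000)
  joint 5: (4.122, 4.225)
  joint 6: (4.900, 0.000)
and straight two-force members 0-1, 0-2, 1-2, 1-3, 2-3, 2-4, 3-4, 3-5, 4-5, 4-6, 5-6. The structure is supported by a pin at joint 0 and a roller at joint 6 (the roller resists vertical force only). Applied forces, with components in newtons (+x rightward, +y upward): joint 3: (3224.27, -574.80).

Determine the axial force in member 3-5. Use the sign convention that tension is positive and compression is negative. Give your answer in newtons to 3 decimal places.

N=7 nodes, M=11 members, R=3 reactions → 2N=14, M+R=14
member 0 (0-1): L=3.9629, (cx,cy)=(0.2253,0.9743)
member 1 (0-2): L=1.5790, (cx,cy)=(1.0000,0.0000)
member 2 (1-2): L=3.9215, (cx,cy)=(0.1749,-0.9846)
member 3 (1-3): L=1.6582, (cx,cy)=(0.9359,0.3522)
member 4 (2-3): L=4.5286, (cx,cy)=(0.1912,0.9815)
member 5 (2-4): L=1.7170, (cx,cy)=(1.0000,0.0000)
member 6 (3-4): L=4.5257, (cx,cy)=(0.1880,-0.9822)
member 7 (3-5): L=1.6914, (cx,cy)=(0.9915,-0.1301)
member 8 (4-5): L=4.3050, (cx,cy)=(0.1919,0.9814)
member 9 (4-6): L=1.6040, (cx,cy)=(1.0000,0.0000)
member 10 (5-6): L=4.2960, (cx,cy)=(0.1811,-0.9835)
solve A·x = −loads:
  F[0-1] = +2706.4967 N (tension)
  F[0-2] = +2614.3917 N (tension)
  F[1-2] = -2291.8727 N (compression)
  F[1-3] = +1079.9991 N (tension)
  F[2-3] = +2298.9590 N (tension)
  F[2-4] = +1773.8339 N (tension)
  F[3-4] = -3111.2285 N (compression)
  F[3-5] = -1198.9970 N (compression)
  F[4-5] = +3113.5804 N (tension)
  F[4-6] = +591.4065 N (tension)
  F[5-6] = -3265.6844 N (compression)
  Rx@0 = -3224.2700 N
  Ry@0 = -2636.8870 N
  Ry@6 = +3211.6870 N

-1198.997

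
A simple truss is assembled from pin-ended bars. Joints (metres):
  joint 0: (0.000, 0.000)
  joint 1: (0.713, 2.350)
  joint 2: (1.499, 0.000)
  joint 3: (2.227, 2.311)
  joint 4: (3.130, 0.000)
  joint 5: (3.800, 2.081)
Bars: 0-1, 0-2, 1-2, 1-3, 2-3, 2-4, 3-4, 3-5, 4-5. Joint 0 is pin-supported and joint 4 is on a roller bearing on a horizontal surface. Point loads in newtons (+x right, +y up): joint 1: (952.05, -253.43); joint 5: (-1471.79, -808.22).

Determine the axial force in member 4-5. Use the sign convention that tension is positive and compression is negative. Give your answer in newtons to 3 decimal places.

N=6 nodes, M=9 members, R=3 reactions → 2N=12, M+R=12
member 0 (0-1): L=2.4558, (cx,cy)=(0.2903,0.9569)
member 1 (0-2): L=1.4990, (cx,cy)=(1.0000,0.0000)
member 2 (1-2): L=2.4780, (cx,cy)=(0.3172,-0.9484)
member 3 (1-3): L=1.5145, (cx,cy)=(0.9997,-0.0258)
member 4 (2-3): L=2.4230, (cx,cy)=(0.3005,0.9538)
member 5 (2-4): L=1.6310, (cx,cy)=(1.0000,0.0000)
member 6 (3-4): L=2.4812, (cx,cy)=(0.3639,-0.9314)
member 7 (3-5): L=1.5897, (cx,cy)=(0.9895,-0.1447)
member 8 (4-5): L=2.1862, (cx,cy)=(0.3065,0.9519)
solve A·x = −loads:
  F[0-1] = -299.3182 N (compression)
  F[0-2] = -432.8374 N (compression)
  F[1-2] = +63.5596 N (tension)
  F[1-3] = -1059.4648 N (compression)
  F[2-3] = -63.1974 N (compression)
  F[2-4] = -393.6883 N (compression)
  F[3-4] = +217.0701 N (tension)
  F[3-5] = -1169.4067 N (compression)
  F[4-5] = -1026.8182 N (compression)
  Rx@0 = +519.7400 N
  Ry@0 = +286.4250 N
  Ry@4 = +775.2250 N

-1026.818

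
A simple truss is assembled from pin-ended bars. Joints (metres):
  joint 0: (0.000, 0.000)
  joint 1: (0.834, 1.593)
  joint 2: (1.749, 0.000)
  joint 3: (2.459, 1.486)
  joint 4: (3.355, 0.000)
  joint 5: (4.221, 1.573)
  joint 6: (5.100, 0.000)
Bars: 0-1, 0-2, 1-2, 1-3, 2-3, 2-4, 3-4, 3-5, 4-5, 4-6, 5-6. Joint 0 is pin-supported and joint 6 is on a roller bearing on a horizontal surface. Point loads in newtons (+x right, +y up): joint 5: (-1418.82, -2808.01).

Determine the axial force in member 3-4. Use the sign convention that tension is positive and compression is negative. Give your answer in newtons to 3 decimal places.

959.644

N=7 nodes, M=11 members, R=3 reactions → 2N=14, M+R=14
member 0 (0-1): L=1.7981, (cx,cy)=(0.4638,0.8859)
member 1 (0-2): L=1.7490, (cx,cy)=(1.0000,0.0000)
member 2 (1-2): L=1.8371, (cx,cy)=(0.4981,-0.8671)
member 3 (1-3): L=1.6285, (cx,cy)=(0.9978,-0.0657)
member 4 (2-3): L=1.6469, (cx,cy)=(0.4311,0.9023)
member 5 (2-4): L=1.6060, (cx,cy)=(1.0000,0.0000)
member 6 (3-4): L=1.7352, (cx,cy)=(0.5164,-0.8564)
member 7 (3-5): L=1.7641, (cx,cy)=(0.9988,0.0493)
member 8 (4-5): L=1.7956, (cx,cy)=(0.4823,0.8760)
member 9 (4-6): L=1.7450, (cx,cy)=(1.0000,0.0000)
member 10 (5-6): L=1.8019, (cx,cy)=(0.4878,-0.8730)
solve A·x = −loads:
  F[0-1] = -1040.2379 N (compression)
  F[0-2] = -936.3369 N (compression)
  F[1-2] = +1142.6369 N (tension)
  F[1-3] = -1053.8760 N (compression)
  F[2-3] = -1098.1078 N (compression)
  F[2-4] = +106.1859 N (tension)
  F[3-4] = +959.6440 N (tension)
  F[3-5] = -2022.9882 N (compression)
  F[4-5] = -938.1250 N (compression)
  F[4-6] = +1054.1477 N (tension)
  F[5-6] = -2160.9848 N (compression)
  Rx@0 = +1418.8200 N
  Ry@0 = +921.5774 N
  Ry@6 = +1886.4326 N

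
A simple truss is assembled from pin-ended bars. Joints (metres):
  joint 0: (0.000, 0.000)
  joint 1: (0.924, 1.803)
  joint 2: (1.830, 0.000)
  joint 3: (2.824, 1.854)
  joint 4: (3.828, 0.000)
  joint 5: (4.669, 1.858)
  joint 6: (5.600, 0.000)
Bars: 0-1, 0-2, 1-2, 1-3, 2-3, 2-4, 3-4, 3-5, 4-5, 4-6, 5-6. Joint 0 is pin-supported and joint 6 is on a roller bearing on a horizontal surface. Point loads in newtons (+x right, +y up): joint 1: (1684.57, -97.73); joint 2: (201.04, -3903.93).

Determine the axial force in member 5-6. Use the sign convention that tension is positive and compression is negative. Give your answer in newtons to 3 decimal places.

-2051.632

N=7 nodes, M=11 members, R=3 reactions → 2N=14, M+R=14
member 0 (0-1): L=2.0260, (cx,cy)=(0.4561,0.8899)
member 1 (0-2): L=1.8300, (cx,cy)=(1.0000,0.0000)
member 2 (1-2): L=2.0178, (cx,cy)=(0.4490,-0.8935)
member 3 (1-3): L=1.9007, (cx,cy)=(0.9996,0.0268)
member 4 (2-3): L=2.1037, (cx,cy)=(0.4725,0.8813)
member 5 (2-4): L=1.9980, (cx,cy)=(1.0000,0.0000)
member 6 (3-4): L=2.1084, (cx,cy)=(0.4762,-0.8793)
member 7 (3-5): L=1.8450, (cx,cy)=(1.0000,0.0022)
member 8 (4-5): L=2.0395, (cx,cy)=(0.4124,0.9110)
member 9 (4-6): L=1.7720, (cx,cy)=(1.0000,0.0000)
member 10 (5-6): L=2.0782, (cx,cy)=(0.4480,-0.8940)
solve A·x = −loads:
  F[0-1] = -2435.4594 N (compression)
  F[0-2] = +2996.3649 N (tension)
  F[1-2] = +2202.6109 N (tension)
  F[1-3] = -3785.6532 N (compression)
  F[2-3] = +2196.4938 N (tension)
  F[2-4] = +2746.4213 N (tension)
  F[3-4] = -2090.2476 N (compression)
  F[3-5] = -1751.0674 N (compression)
  F[4-5] = +2017.5641 N (tension)
  F[4-6] = +919.0971 N (tension)
  F[5-6] = -2051.6324 N (compression)
  Rx@0 = -1885.6100 N
  Ry@0 = +2167.4146 N
  Ry@6 = +1834.2454 N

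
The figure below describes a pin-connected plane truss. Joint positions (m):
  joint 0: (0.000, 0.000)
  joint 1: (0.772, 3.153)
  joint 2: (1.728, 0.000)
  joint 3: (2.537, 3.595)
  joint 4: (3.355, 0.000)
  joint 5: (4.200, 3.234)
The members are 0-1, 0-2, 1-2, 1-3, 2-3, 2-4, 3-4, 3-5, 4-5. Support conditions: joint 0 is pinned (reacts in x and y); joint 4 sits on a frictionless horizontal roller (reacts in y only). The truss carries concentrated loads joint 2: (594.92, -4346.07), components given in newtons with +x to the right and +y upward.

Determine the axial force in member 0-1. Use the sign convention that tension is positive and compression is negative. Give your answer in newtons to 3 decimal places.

N=6 nodes, M=9 members, R=3 reactions → 2N=12, M+R=12
member 0 (0-1): L=3.2461, (cx,cy)=(0.2378,0.9713)
member 1 (0-2): L=1.7280, (cx,cy)=(1.0000,0.0000)
member 2 (1-2): L=3.2947, (cx,cy)=(0.2902,-0.9570)
member 3 (1-3): L=1.8195, (cx,cy)=(0.9700,0.2429)
member 4 (2-3): L=3.6849, (cx,cy)=(0.2195,0.9756)
member 5 (2-4): L=1.6270, (cx,cy)=(1.0000,0.0000)
member 6 (3-4): L=3.6869, (cx,cy)=(0.2219,-0.9751)
member 7 (3-5): L=1.7017, (cx,cy)=(0.9772,-0.2121)
member 8 (4-5): L=3.3426, (cx,cy)=(0.2528,0.9675)
solve A·x = −loads:
  F[0-1] = -2169.8732 N (compression)
  F[0-2] = +1110.9620 N (tension)
  F[1-2] = +1921.4333 N (tension)
  F[1-3] = -1106.7144 N (compression)
  F[2-3] = +2570.0014 N (tension)
  F[2-4] = +509.3336 N (tension)
  F[3-4] = -2295.6680 N (compression)
  F[3-5] = -0.0000 N (tension)
  F[4-5] = +0.0000 N (tension)
  Rx@0 = -594.9200 N
  Ry@0 = +2107.6173 N
  Ry@4 = +2238.4527 N

-2169.873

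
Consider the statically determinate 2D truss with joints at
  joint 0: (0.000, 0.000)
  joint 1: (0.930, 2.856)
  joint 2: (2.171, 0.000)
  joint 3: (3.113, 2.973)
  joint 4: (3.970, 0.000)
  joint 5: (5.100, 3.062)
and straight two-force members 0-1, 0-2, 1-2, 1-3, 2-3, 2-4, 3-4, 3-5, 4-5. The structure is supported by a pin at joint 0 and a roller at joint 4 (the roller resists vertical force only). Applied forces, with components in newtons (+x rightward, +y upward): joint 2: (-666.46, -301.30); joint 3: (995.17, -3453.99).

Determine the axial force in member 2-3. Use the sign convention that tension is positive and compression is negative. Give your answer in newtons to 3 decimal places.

178.179

N=6 nodes, M=9 members, R=3 reactions → 2N=12, M+R=12
member 0 (0-1): L=3.0036, (cx,cy)=(0.3096,0.9509)
member 1 (0-2): L=2.1710, (cx,cy)=(1.0000,0.0000)
member 2 (1-2): L=3.1140, (cx,cy)=(0.3985,-0.9172)
member 3 (1-3): L=2.1861, (cx,cy)=(0.9986,0.0535)
member 4 (2-3): L=3.1187, (cx,cy)=(0.3021,0.9533)
member 5 (2-4): L=1.7990, (cx,cy)=(1.0000,0.0000)
member 6 (3-4): L=3.0941, (cx,cy)=(0.2770,-0.9609)
member 7 (3-5): L=1.9890, (cx,cy)=(0.9990,0.0447)
member 8 (4-5): L=3.2639, (cx,cy)=(0.3462,0.9382)
solve A·x = −loads:
  F[0-1] = -143.9686 N (compression)
  F[0-2] = +373.2867 N (tension)
  F[1-2] = +143.3161 N (tension)
  F[1-3] = -101.8379 N (compression)
  F[2-3] = +178.1791 N (tension)
  F[2-4] = +1043.0426 N (tension)
  F[3-4] = -3765.7310 N (compression)
  F[3-5] = +0.0000 N (tension)
  F[4-5] = -0.0000 N (compression)
  Rx@0 = -328.7100 N
  Ry@0 = +136.8936 N
  Ry@4 = +3618.3964 N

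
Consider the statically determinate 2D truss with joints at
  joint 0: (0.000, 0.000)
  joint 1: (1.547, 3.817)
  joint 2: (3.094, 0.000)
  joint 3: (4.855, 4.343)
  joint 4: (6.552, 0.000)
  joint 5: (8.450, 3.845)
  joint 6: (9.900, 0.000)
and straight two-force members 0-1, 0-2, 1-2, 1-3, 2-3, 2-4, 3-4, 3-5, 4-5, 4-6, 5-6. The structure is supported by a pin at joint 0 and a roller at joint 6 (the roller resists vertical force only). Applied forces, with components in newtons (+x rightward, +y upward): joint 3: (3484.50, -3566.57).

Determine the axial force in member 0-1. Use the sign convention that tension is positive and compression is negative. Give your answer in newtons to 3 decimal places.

-311.732

N=7 nodes, M=11 members, R=3 reactions → 2N=14, M+R=14
member 0 (0-1): L=4.1186, (cx,cy)=(0.3756,0.9268)
member 1 (0-2): L=3.0940, (cx,cy)=(1.0000,0.0000)
member 2 (1-2): L=4.1186, (cx,cy)=(0.3756,-0.9268)
member 3 (1-3): L=3.3496, (cx,cy)=(0.9876,0.1570)
member 4 (2-3): L=4.6864, (cx,cy)=(0.3758,0.9267)
member 5 (2-4): L=3.4580, (cx,cy)=(1.0000,0.0000)
member 6 (3-4): L=4.6628, (cx,cy)=(0.3639,-0.9314)
member 7 (3-5): L=3.6293, (cx,cy)=(0.9905,-0.1372)
member 8 (4-5): L=4.2879, (cx,cy)=(0.4426,0.8967)
member 9 (4-6): L=3.3480, (cx,cy)=(1.0000,0.0000)
member 10 (5-6): L=4.1093, (cx,cy)=(0.3529,-0.9357)
solve A·x = −loads:
  F[0-1] = -311.7316 N (compression)
  F[0-2] = +3601.5910 N (tension)
  F[1-2] = +273.9851 N (tension)
  F[1-3] = -222.7678 N (compression)
  F[2-3] = -274.0030 N (compression)
  F[2-4] = +3807.4646 N (tension)
  F[3-4] = -3121.7034 N (compression)
  F[3-5] = -2696.8404 N (compression)
  F[4-5] = +3242.5709 N (tension)
  F[4-6] = +1236.0504 N (tension)
  F[5-6] = -3502.9854 N (compression)
  Rx@0 = -3484.5000 N
  Ry@0 = +288.9053 N
  Ry@6 = +3277.6647 N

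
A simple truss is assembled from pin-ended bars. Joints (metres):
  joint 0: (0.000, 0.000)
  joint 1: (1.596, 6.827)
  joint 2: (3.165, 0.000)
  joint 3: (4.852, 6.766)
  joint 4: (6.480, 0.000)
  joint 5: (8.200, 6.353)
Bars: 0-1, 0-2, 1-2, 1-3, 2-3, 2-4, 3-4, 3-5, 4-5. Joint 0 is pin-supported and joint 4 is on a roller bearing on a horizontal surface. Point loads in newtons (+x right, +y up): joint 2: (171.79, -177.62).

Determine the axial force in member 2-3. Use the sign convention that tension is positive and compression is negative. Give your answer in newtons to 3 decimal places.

88.593

N=6 nodes, M=9 members, R=3 reactions → 2N=12, M+R=12
member 0 (0-1): L=7.0111, (cx,cy)=(0.2276,0.9737)
member 1 (0-2): L=3.1650, (cx,cy)=(1.0000,0.0000)
member 2 (1-2): L=7.0050, (cx,cy)=(0.2240,-0.9746)
member 3 (1-3): L=3.2566, (cx,cy)=(0.9998,-0.0187)
member 4 (2-3): L=6.9731, (cx,cy)=(0.2419,0.9703)
member 5 (2-4): L=3.3150, (cx,cy)=(1.0000,0.0000)
member 6 (3-4): L=6.9591, (cx,cy)=(0.2339,-0.9723)
member 7 (3-5): L=3.3734, (cx,cy)=(0.9925,-0.1224)
member 8 (4-5): L=6.5817, (cx,cy)=(0.2613,0.9652)
solve A·x = −loads:
  F[0-1] = -93.3158 N (compression)
  F[0-2] = +193.0324 N (tension)
  F[1-2] = +94.0479 N (tension)
  F[1-3] = -42.3150 N (compression)
  F[2-3] = +88.5933 N (tension)
  F[2-4] = +20.8744 N (tension)
  F[3-4] = -89.2302 N (compression)
  F[3-5] = +0.0000 N (tension)
  F[4-5] = -0.0000 N (compression)
  Rx@0 = -171.7900 N
  Ry@0 = +90.8658 N
  Ry@4 = +86.7542 N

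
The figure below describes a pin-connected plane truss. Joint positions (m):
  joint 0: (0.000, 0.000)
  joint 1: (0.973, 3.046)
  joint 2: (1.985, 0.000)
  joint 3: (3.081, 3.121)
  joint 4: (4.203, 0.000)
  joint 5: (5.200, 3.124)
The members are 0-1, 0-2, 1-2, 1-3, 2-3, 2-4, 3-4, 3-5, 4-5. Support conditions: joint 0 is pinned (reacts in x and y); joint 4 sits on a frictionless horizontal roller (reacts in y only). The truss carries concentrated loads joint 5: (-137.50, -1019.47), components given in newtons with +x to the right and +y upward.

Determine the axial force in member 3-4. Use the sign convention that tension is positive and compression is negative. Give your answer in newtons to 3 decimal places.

-148.095

N=6 nodes, M=9 members, R=3 reactions → 2N=12, M+R=12
member 0 (0-1): L=3.1976, (cx,cy)=(0.3043,0.9526)
member 1 (0-2): L=1.9850, (cx,cy)=(1.0000,0.0000)
member 2 (1-2): L=3.2097, (cx,cy)=(0.3153,-0.9490)
member 3 (1-3): L=2.1093, (cx,cy)=(0.9994,0.0356)
member 4 (2-3): L=3.3078, (cx,cy)=(0.3313,0.9435)
member 5 (2-4): L=2.2180, (cx,cy)=(1.0000,0.0000)
member 6 (3-4): L=3.3166, (cx,cy)=(0.3383,-0.9410)
member 7 (3-5): L=2.1190, (cx,cy)=(1.0000,0.0014)
member 8 (4-5): L=3.2792, (cx,cy)=(0.3040,0.9527)
solve A·x = −loads:
  F[0-1] = +146.5800 N (tension)
  F[0-2] = -182.1025 N (compression)
  F[1-2] = -143.7623 N (compression)
  F[1-3] = +89.9866 N (tension)
  F[2-3] = +144.5974 N (tension)
  F[2-4] = -275.3397 N (compression)
  F[3-4] = -148.0952 N (compression)
  F[3-5] = +187.9409 N (tension)
  F[4-5] = -1070.4080 N (compression)
  Rx@0 = +137.5000 N
  Ry@0 = -139.6292 N
  Ry@4 = +1159.0992 N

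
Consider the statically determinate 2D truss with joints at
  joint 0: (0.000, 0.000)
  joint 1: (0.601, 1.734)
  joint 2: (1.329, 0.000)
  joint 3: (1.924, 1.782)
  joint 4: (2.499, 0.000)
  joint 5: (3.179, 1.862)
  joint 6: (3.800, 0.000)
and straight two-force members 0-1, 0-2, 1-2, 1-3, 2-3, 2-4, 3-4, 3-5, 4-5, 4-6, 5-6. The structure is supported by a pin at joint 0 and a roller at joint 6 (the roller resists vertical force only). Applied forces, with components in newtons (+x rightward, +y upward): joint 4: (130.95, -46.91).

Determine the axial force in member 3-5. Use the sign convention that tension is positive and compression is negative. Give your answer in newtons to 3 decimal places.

N=7 nodes, M=11 members, R=3 reactions → 2N=14, M+R=14
member 0 (0-1): L=1.8352, (cx,cy)=(0.3275,0.9449)
member 1 (0-2): L=1.3290, (cx,cy)=(1.0000,0.0000)
member 2 (1-2): L=1.8806, (cx,cy)=(0.3871,-0.9220)
member 3 (1-3): L=1.3239, (cx,cy)=(0.9993,0.0363)
member 4 (2-3): L=1.8787, (cx,cy)=(0.3167,0.9485)
member 5 (2-4): L=1.1700, (cx,cy)=(1.0000,0.0000)
member 6 (3-4): L=1.8725, (cx,cy)=(0.3071,-0.9517)
member 7 (3-5): L=1.2575, (cx,cy)=(0.9980,0.0636)
member 8 (4-5): L=1.9823, (cx,cy)=(0.3430,0.9393)
member 9 (4-6): L=1.3010, (cx,cy)=(1.0000,0.0000)
member 10 (5-6): L=1.9628, (cx,cy)=(0.3164,-0.9486)
solve A·x = −loads:
  F[0-1] = -16.9978 N (compression)
  F[0-2] = +136.5165 N (tension)
  F[1-2] = +16.9414 N (tension)
  F[1-3] = -12.1326 N (compression)
  F[2-3] = -16.4683 N (compression)
  F[2-4] = +148.2903 N (tension)
  F[3-4] = +15.3977 N (tension)
  F[3-5] = -22.1134 N (compression)
  F[4-5] = +34.3400 N (tension)
  F[4-6] = +10.2887 N (tension)
  F[5-6] = -32.5200 N (compression)
  Rx@0 = -130.9500 N
  Ry@0 = +16.0605 N
  Ry@6 = +30.8495 N

-22.113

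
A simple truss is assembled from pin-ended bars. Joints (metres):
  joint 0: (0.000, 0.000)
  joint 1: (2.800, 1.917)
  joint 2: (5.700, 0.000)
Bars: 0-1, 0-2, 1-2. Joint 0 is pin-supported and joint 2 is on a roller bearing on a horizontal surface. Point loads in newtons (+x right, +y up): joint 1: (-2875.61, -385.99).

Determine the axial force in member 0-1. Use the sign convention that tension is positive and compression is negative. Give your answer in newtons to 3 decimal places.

-2059.548

N=3 nodes, M=3 members, R=3 reactions → 2N=6, M+R=6
member 0 (0-1): L=3.3934, (cx,cy)=(0.8251,0.5649)
member 1 (0-2): L=5.7000, (cx,cy)=(1.0000,0.0000)
member 2 (1-2): L=3.4763, (cx,cy)=(0.8342,-0.5514)
solve A·x = −loads:
  F[0-1] = -2059.5478 N (compression)
  F[0-2] = -1176.1927 N (compression)
  F[1-2] = +1409.9438 N (tension)
  Rx@0 = +2875.6100 N
  Ry@0 = +1163.4939 N
  Ry@2 = -777.5039 N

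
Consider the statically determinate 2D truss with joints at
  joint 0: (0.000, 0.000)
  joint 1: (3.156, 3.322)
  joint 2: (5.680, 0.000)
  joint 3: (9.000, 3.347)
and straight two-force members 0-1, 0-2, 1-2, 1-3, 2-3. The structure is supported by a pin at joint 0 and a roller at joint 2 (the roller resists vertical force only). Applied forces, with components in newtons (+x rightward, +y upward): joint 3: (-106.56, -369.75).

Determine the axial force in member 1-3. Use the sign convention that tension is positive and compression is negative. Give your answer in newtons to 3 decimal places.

N=4 nodes, M=5 members, R=3 reactions → 2N=8, M+R=8
member 0 (0-1): L=4.5821, (cx,cy)=(0.6888,0.7250)
member 1 (0-2): L=5.6800, (cx,cy)=(1.0000,0.0000)
member 2 (1-2): L=4.1721, (cx,cy)=(0.6050,-0.7962)
member 3 (1-3): L=5.8441, (cx,cy)=(1.0000,0.0043)
member 4 (2-3): L=4.7143, (cx,cy)=(0.7042,0.7100)
solve A·x = −loads:
  F[0-1] = +211.4928 N (tension)
  F[0-2] = -252.2280 N (compression)
  F[1-2] = -191.1622 N (compression)
  F[1-3] = +261.3185 N (tension)
  F[2-3] = -522.3752 N (compression)
  Rx@0 = +106.5600 N
  Ry@0 = -153.3299 N
  Ry@2 = +523.0799 N

261.319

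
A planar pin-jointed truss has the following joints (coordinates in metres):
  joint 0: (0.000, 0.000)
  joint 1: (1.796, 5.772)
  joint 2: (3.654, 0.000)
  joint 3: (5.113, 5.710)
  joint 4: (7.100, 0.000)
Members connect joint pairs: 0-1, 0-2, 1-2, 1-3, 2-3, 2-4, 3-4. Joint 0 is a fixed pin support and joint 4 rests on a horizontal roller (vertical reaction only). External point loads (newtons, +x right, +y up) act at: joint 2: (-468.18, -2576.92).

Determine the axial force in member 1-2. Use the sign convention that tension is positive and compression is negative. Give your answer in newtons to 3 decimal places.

1329.557

N=5 nodes, M=7 members, R=3 reactions → 2N=10, M+R=10
member 0 (0-1): L=6.0450, (cx,cy)=(0.2971,0.9548)
member 1 (0-2): L=3.6540, (cx,cy)=(1.0000,0.0000)
member 2 (1-2): L=6.0637, (cx,cy)=(0.3064,-0.9519)
member 3 (1-3): L=3.3176, (cx,cy)=(0.9998,-0.0187)
member 4 (2-3): L=5.8935, (cx,cy)=(0.2476,0.9689)
member 5 (2-4): L=3.4460, (cx,cy)=(1.0000,0.0000)
member 6 (3-4): L=6.0458, (cx,cy)=(0.3287,-0.9444)
solve A·x = −loads:
  F[0-1] = -1309.8613 N (compression)
  F[0-2] = -79.0113 N (compression)
  F[1-2] = +1329.5569 N (tension)
  F[1-3] = -796.7038 N (compression)
  F[2-3] = +1353.4477 N (tension)
  F[2-4] = +461.5013 N (tension)
  F[3-4] = -1404.2104 N (compression)
  Rx@0 = +468.1800 N
  Ry@0 = +1250.7136 N
  Ry@4 = +1326.2064 N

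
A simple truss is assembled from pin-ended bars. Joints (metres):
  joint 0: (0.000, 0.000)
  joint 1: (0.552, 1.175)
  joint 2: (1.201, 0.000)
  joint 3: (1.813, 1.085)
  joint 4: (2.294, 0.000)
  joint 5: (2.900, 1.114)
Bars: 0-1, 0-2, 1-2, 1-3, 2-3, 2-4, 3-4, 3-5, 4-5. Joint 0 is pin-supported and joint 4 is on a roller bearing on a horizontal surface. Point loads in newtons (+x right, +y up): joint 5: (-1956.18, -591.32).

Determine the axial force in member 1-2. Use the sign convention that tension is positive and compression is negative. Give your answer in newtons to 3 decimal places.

975.637

N=6 nodes, M=9 members, R=3 reactions → 2N=12, M+R=12
member 0 (0-1): L=1.2982, (cx,cy)=(0.4252,0.9051)
member 1 (0-2): L=1.2010, (cx,cy)=(1.0000,0.0000)
member 2 (1-2): L=1.3423, (cx,cy)=(0.4835,-0.8753)
member 3 (1-3): L=1.2642, (cx,cy)=(0.9975,-0.0712)
member 4 (2-3): L=1.2457, (cx,cy)=(0.4913,0.8710)
member 5 (2-4): L=1.0930, (cx,cy)=(1.0000,0.0000)
member 6 (3-4): L=1.1868, (cx,cy)=(0.4053,-0.9142)
member 7 (3-5): L=1.0874, (cx,cy)=(0.9996,0.0267)
member 8 (4-5): L=1.2682, (cx,cy)=(0.4779,0.8784)
solve A·x = −loads:
  F[0-1] = -876.9684 N (compression)
  F[0-2] = -1583.2900 N (compression)
  F[1-2] = +975.6367 N (tension)
  F[1-3] = -846.7498 N (compression)
  F[2-3] = -980.5130 N (compression)
  F[2-4] = -629.8624 N (compression)
  F[3-4] = +819.8408 N (tension)
  F[3-5] = -1659.1715 N (compression)
  F[4-5] = -622.7772 N (compression)
  Rx@0 = +1956.1800 N
  Ry@0 = +793.7422 N
  Ry@4 = -202.4222 N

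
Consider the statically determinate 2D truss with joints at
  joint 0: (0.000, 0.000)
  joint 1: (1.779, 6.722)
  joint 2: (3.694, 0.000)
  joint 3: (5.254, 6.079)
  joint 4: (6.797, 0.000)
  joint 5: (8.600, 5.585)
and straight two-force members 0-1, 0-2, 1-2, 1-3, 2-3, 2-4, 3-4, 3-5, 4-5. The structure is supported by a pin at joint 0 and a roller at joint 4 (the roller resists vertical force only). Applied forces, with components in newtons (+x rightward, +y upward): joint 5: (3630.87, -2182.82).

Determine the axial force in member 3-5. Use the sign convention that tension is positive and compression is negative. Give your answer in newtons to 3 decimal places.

N=6 nodes, M=9 members, R=3 reactions → 2N=12, M+R=12
member 0 (0-1): L=6.9534, (cx,cy)=(0.2558,0.9667)
member 1 (0-2): L=3.6940, (cx,cy)=(1.0000,0.0000)
member 2 (1-2): L=6.9895, (cx,cy)=(0.2740,-0.9617)
member 3 (1-3): L=3.5340, (cx,cy)=(0.9833,-0.1819)
member 4 (2-3): L=6.2760, (cx,cy)=(0.2486,0.9686)
member 5 (2-4): L=3.1030, (cx,cy)=(1.0000,0.0000)
member 6 (3-4): L=6.2718, (cx,cy)=(0.2460,-0.9693)
member 7 (3-5): L=3.3823, (cx,cy)=(0.9893,-0.1461)
member 8 (4-5): L=5.8688, (cx,cy)=(0.3072,0.9516)
solve A·x = −loads:
  F[0-1] = +3685.1075 N (tension)
  F[0-2] = +2688.0532 N (tension)
  F[1-2] = -4101.8232 N (compression)
  F[1-3] = +2101.7326 N (tension)
  F[2-3] = +4072.6862 N (tension)
  F[2-4] = +551.8834 N (tension)
  F[3-4] = -4305.7768 N (compression)
  F[3-5] = +4183.1658 N (tension)
  F[4-5] = -1651.7227 N (compression)
  Rx@0 = -3630.8700 N
  Ry@0 = -3562.4589 N
  Ry@4 = +5745.2789 N

4183.166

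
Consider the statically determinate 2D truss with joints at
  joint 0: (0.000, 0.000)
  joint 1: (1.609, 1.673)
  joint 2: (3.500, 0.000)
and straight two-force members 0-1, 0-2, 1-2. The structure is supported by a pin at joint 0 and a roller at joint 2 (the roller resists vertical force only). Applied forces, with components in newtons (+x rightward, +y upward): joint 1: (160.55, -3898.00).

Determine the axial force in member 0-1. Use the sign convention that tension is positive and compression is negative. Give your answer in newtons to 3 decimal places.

N=3 nodes, M=3 members, R=3 reactions → 2N=6, M+R=6
member 0 (0-1): L=2.3212, (cx,cy)=(0.6932,0.7208)
member 1 (0-2): L=3.5000, (cx,cy)=(1.0000,0.0000)
member 2 (1-2): L=2.5248, (cx,cy)=(0.7490,-0.6626)
solve A·x = −loads:
  F[0-1] = -2815.4932 N (compression)
  F[0-2] = +2112.2110 N (tension)
  F[1-2] = -2820.1967 N (compression)
  Rx@0 = -160.5500 N
  Ry@0 = +2029.2908 N
  Ry@2 = +1868.7092 N

-2815.493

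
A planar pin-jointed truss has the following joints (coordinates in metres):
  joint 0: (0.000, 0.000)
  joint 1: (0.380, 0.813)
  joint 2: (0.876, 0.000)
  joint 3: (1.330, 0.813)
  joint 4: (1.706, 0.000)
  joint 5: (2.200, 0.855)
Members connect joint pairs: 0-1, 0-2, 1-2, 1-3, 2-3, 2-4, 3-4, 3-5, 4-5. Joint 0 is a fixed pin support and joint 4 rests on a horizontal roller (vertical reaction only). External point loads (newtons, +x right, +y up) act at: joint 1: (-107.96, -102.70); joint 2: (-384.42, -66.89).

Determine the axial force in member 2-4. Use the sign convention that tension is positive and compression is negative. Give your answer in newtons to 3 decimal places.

2.670

N=6 nodes, M=9 members, R=3 reactions → 2N=12, M+R=12
member 0 (0-1): L=0.8974, (cx,cy)=(0.4234,0.9059)
member 1 (0-2): L=0.8760, (cx,cy)=(1.0000,0.0000)
member 2 (1-2): L=0.9524, (cx,cy)=(0.5208,-0.8537)
member 3 (1-3): L=0.9500, (cx,cy)=(1.0000,0.0000)
member 4 (2-3): L=0.9312, (cx,cy)=(0.4876,0.8731)
member 5 (2-4): L=0.8300, (cx,cy)=(1.0000,0.0000)
member 6 (3-4): L=0.8957, (cx,cy)=(0.4198,-0.9076)
member 7 (3-5): L=0.8710, (cx,cy)=(0.9988,0.0482)
member 8 (4-5): L=0.9875, (cx,cy)=(0.5003,0.8659)
solve A·x = −loads:
  F[0-1] = -180.8272 N (compression)
  F[0-2] = -415.8116 N (compression)
  F[1-2] = +71.5922 N (tension)
  F[1-3] = -5.8946 N (compression)
  F[2-3] = +6.6131 N (tension)
  F[2-4] = +2.6703 N (tension)
  F[3-4] = -6.3614 N (compression)
  F[3-5] = +0.0000 N (tension)
  F[4-5] = +0.0000 N (tension)
  Rx@0 = +492.3800 N
  Ry@0 = +163.8162 N
  Ry@4 = +5.7738 N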